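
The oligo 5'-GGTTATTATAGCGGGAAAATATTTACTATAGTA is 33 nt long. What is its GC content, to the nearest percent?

Counting bases: T=12, G=7, C=2, A=12
G+C = 7 + 2 = 9 out of 33 bases
%GC = 9/33 × 100 = 27.27% ≈ 27%

27%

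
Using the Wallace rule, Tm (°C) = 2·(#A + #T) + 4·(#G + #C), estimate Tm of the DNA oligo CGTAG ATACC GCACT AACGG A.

64°C

Scanning the sequence gives G=5, T=3, C=6, A=7.
AT pairs contribute 10, GC pairs contribute 11.
Tm = 2(10) + 4(11) = 20 + 44 = 64°C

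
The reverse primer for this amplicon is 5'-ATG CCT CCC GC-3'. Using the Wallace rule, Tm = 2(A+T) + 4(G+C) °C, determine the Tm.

Base counts: C=6, A=1, T=2, G=2
So N_AT = 3 and N_GC = 8.
Tm = 2×3 + 4×8 = 38°C

38°C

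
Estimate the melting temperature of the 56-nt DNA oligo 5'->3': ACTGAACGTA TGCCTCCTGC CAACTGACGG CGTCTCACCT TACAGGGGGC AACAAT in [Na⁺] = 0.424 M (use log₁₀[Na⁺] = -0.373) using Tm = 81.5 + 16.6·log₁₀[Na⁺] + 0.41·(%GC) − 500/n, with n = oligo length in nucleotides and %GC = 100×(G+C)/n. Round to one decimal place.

89.1°C

Length n = 56. Base counts: T=11, G=13, C=18, A=14
G+C = 31, so %GC = 31/56 × 100 = 55.357%
Salt term: 16.6 × (-0.373) = -6.192
GC term: 0.41 × 55.357 = 22.696; length term: −500/56 = −8.929
Tm = 81.5 + (-6.192) + 22.696 − 8.929 = 89.075 → 89.1°C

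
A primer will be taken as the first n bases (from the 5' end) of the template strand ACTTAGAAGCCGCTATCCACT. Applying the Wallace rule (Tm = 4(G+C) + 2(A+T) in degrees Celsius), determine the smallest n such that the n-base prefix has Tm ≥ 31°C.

n = 11

First 10 bases: ACTTAGAAGC → Tm = 28°C (< 31°C)
First 11 bases: ACTTAGAAGCC → Tm = 32°C (≥ 31°C)
Each additional base adds 2°C (A/T) or 4°C (G/C), so Tm is non-decreasing in n; n = 11 is the first length to reach 31°C.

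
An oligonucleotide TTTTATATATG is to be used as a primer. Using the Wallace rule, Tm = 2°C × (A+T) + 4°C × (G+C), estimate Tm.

Base counts: A=3, G=1, C=0, T=7
A+T = 10, G+C = 1
Tm = 4·1 + 2·10 = 4 + 20 = 24°C

24°C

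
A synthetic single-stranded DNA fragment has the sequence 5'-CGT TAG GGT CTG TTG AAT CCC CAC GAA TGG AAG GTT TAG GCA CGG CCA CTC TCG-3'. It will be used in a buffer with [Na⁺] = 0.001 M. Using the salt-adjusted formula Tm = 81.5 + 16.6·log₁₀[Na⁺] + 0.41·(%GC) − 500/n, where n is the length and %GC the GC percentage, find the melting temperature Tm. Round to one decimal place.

Length n = 54. Scanning the sequence gives T=13, C=14, G=16, A=11.
G+C = 30, so %GC = 30/54 × 100 = 55.556%
Salt term: 16.6 × (-3) = -49.8
GC term: 0.41 × 55.556 = 22.778; length term: −500/54 = −9.259
Tm = 81.5 + (-49.8) + 22.778 − 9.259 = 45.219 → 45.2°C

45.2°C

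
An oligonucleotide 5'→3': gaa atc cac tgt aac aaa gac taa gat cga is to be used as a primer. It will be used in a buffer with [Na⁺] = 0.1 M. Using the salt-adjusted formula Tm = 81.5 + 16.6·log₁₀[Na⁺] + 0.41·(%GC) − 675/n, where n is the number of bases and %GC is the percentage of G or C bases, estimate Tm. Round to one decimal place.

57.4°C

Length n = 30. Base counts: G=5, T=5, C=6, A=14
G+C = 11, so %GC = 11/30 × 100 = 36.667%
Salt term: 16.6 × (-1) = -16.6
GC term: 0.41 × 36.667 = 15.033; length term: −675/30 = −22.5
Tm = 81.5 + (-16.6) + 15.033 − 22.5 = 57.433 → 57.4°C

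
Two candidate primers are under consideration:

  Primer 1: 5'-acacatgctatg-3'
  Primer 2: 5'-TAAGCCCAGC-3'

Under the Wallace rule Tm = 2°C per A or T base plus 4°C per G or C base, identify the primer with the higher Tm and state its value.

Primer 1, 34°C

Primer 1: A+T=7, G+C=5 → Tm = 2(7)+4(5) = 34°C
Primer 2: A+T=4, G+C=6 → Tm = 2(4)+4(6) = 32°C
34°C vs 32°C → primer 1 is higher.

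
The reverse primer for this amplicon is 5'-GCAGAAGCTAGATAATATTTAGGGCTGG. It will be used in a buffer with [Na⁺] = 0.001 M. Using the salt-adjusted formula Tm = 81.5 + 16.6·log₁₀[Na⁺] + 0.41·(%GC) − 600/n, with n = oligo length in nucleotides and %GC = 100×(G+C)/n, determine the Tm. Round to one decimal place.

Length n = 28. Counting bases: A=9, T=7, G=9, C=3
G+C = 12, so %GC = 12/28 × 100 = 42.857%
Salt term: 16.6 × (-3) = -49.8
GC term: 0.41 × 42.857 = 17.571; length term: −600/28 = −21.429
Tm = 81.5 + (-49.8) + 17.571 − 21.429 = 27.842 → 27.8°C

27.8°C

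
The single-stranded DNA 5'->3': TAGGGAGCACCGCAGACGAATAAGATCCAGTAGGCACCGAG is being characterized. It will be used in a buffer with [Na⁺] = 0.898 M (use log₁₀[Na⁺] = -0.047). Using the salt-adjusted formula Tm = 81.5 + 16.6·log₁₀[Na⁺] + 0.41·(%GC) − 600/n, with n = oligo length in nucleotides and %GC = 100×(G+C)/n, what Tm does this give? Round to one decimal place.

Length n = 41. Base counts: A=14, T=4, C=10, G=13
G+C = 23, so %GC = 23/41 × 100 = 56.098%
Salt term: 16.6 × (-0.047) = -0.78
GC term: 0.41 × 56.098 = 23; length term: −600/41 = −14.634
Tm = 81.5 + (-0.78) + 23 − 14.634 = 89.086 → 89.1°C

89.1°C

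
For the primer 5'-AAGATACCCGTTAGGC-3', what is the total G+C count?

8

Base counts: G=4, C=4, T=3, A=5
Total G or C: 4 + 4 = 8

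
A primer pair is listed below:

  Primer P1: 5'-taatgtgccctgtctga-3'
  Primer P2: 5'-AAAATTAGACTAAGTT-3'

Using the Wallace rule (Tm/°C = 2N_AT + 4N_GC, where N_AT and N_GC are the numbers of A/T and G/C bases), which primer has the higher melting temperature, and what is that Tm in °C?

Primer P1, 50°C

Primer P1: A+T=9, G+C=8 → Tm = 2(9)+4(8) = 50°C
Primer P2: A+T=13, G+C=3 → Tm = 2(13)+4(3) = 38°C
50°C vs 38°C → primer P1 is higher.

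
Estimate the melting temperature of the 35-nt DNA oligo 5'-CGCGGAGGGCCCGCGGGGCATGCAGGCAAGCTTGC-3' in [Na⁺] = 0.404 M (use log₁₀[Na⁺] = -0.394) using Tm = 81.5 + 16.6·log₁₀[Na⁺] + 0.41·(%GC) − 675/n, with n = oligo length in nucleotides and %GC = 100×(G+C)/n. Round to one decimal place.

87.3°C

Length n = 35. A=5, C=11, T=3, G=16
G+C = 27, so %GC = 27/35 × 100 = 77.143%
Salt term: 16.6 × (-0.394) = -6.54
GC term: 0.41 × 77.143 = 31.629; length term: −675/35 = −19.286
Tm = 81.5 + (-6.54) + 31.629 − 19.286 = 87.303 → 87.3°C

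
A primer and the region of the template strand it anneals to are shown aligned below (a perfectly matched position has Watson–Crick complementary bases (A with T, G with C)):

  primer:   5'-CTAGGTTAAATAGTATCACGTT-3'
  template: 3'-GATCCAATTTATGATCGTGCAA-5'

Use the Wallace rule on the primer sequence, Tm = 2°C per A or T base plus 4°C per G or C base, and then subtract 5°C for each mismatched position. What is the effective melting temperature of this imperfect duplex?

48°C

Primer base counts: A=7, T=8, G=4, C=3 → A+T=15, G+C=7
Perfect-match Tm = 2(15) + 4(7) = 30 + 28 = 58°C
Mismatches (positions where the bases are not complementary): 2 (at positions 13, 16)
Effective Tm = 58 − 2×5 = 58 − 10 = 48°C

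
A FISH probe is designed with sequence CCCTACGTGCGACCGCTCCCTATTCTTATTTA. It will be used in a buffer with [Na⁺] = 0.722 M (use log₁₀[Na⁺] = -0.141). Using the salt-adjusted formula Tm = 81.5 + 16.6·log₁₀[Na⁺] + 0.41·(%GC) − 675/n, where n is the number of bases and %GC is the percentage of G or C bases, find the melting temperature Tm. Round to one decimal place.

78.6°C

Length n = 32. Scanning the sequence gives G=4, T=11, C=12, A=5.
G+C = 16, so %GC = 16/32 × 100 = 50%
Salt term: 16.6 × (-0.141) = -2.341
GC term: 0.41 × 50 = 20.5; length term: −675/32 = −21.094
Tm = 81.5 + (-2.341) + 20.5 − 21.094 = 78.565 → 78.6°C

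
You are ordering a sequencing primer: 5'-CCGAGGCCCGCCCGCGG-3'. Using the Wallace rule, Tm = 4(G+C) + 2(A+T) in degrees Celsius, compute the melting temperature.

Counting bases: A=1, T=0, G=7, C=9
AT pairs contribute 1, GC pairs contribute 16.
Tm = 4·16 + 2·1 = 64 + 2 = 66°C

66°C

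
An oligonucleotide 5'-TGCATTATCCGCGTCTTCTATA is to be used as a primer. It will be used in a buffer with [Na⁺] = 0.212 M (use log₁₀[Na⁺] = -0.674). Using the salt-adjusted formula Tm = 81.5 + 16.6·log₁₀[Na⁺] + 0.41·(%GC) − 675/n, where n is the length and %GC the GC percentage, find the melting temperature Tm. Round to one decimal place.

56.4°C

Length n = 22. Scanning the sequence gives C=6, G=3, A=4, T=9.
G+C = 9, so %GC = 9/22 × 100 = 40.909%
Salt term: 16.6 × (-0.674) = -11.188
GC term: 0.41 × 40.909 = 16.773; length term: −675/22 = −30.682
Tm = 81.5 + (-11.188) + 16.773 − 30.682 = 56.403 → 56.4°C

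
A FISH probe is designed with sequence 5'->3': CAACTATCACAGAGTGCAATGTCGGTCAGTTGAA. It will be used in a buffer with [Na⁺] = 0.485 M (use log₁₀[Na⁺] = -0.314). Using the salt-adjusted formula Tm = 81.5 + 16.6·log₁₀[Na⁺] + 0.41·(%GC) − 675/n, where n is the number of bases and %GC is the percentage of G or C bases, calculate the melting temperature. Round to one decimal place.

Length n = 34. A=11, T=8, C=7, G=8
G+C = 15, so %GC = 15/34 × 100 = 44.118%
Salt term: 16.6 × (-0.314) = -5.212
GC term: 0.41 × 44.118 = 18.088; length term: −675/34 = −19.853
Tm = 81.5 + (-5.212) + 18.088 − 19.853 = 74.523 → 74.5°C

74.5°C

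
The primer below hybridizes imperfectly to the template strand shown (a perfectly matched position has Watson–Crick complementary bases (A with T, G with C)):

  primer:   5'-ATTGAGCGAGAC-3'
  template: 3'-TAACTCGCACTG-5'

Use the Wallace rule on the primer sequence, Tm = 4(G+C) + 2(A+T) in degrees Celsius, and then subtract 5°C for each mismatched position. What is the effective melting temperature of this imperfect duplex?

Primer base counts: A=4, T=2, G=4, C=2 → A+T=6, G+C=6
Perfect-match Tm = 2(6) + 4(6) = 12 + 24 = 36°C
Mismatches (positions where the bases are not complementary): 1 (at position 9)
Effective Tm = 36 − 1×5 = 36 − 5 = 31°C

31°C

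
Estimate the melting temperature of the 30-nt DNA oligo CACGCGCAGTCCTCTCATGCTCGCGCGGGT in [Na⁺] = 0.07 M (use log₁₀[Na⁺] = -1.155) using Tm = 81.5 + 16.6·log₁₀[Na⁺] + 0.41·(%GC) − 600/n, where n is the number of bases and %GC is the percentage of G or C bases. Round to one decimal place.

71.0°C

Length n = 30. Counting bases: A=3, C=12, T=6, G=9
G+C = 21, so %GC = 21/30 × 100 = 70%
Salt term: 16.6 × (-1.155) = -19.173
GC term: 0.41 × 70 = 28.7; length term: −600/30 = −20
Tm = 81.5 + (-19.173) + 28.7 − 20 = 71.027 → 71.0°C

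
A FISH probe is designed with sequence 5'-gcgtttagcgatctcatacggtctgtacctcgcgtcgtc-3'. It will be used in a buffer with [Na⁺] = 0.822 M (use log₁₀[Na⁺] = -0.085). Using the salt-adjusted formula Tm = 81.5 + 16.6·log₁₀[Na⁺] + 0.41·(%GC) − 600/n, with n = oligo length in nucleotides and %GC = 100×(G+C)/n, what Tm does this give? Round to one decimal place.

87.8°C

Length n = 39. Counting bases: G=10, A=5, T=12, C=12
G+C = 22, so %GC = 22/39 × 100 = 56.41%
Salt term: 16.6 × (-0.085) = -1.411
GC term: 0.41 × 56.41 = 23.128; length term: −600/39 = −15.385
Tm = 81.5 + (-1.411) + 23.128 − 15.385 = 87.832 → 87.8°C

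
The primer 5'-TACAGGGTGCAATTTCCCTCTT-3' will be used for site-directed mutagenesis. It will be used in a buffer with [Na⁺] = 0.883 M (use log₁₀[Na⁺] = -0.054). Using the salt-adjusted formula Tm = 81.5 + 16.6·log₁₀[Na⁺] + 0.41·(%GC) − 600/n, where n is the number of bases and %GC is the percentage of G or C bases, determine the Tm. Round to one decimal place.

72.0°C

Length n = 22. Scanning the sequence gives C=6, T=8, A=4, G=4.
G+C = 10, so %GC = 10/22 × 100 = 45.455%
Salt term: 16.6 × (-0.054) = -0.896
GC term: 0.41 × 45.455 = 18.637; length term: −600/22 = −27.273
Tm = 81.5 + (-0.896) + 18.637 − 27.273 = 71.968 → 72.0°C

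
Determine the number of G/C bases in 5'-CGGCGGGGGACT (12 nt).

10

Base counts: G=7, C=3, T=1, A=1
G+C = 7 + 3 = 10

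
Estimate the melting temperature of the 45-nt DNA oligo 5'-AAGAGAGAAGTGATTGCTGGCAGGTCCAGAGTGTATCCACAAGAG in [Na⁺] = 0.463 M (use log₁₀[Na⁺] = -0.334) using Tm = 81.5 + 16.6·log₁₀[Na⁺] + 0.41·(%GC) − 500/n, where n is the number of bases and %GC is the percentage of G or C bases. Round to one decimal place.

Length n = 45. Scanning the sequence gives G=15, C=7, T=8, A=15.
G+C = 22, so %GC = 22/45 × 100 = 48.889%
Salt term: 16.6 × (-0.334) = -5.544
GC term: 0.41 × 48.889 = 20.044; length term: −500/45 = −11.111
Tm = 81.5 + (-5.544) + 20.044 − 11.111 = 84.889 → 84.9°C

84.9°C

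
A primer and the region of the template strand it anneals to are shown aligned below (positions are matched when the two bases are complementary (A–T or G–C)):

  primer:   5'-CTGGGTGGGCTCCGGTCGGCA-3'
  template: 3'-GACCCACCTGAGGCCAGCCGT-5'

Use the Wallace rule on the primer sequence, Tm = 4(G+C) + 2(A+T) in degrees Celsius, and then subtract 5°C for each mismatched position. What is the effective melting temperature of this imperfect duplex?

69°C

Primer base counts: A=1, T=4, G=10, C=6 → A+T=5, G+C=16
Perfect-match Tm = 2(5) + 4(16) = 10 + 64 = 74°C
Mismatches (positions where the bases are not complementary): 1 (at position 9)
Effective Tm = 74 − 1×5 = 74 − 5 = 69°C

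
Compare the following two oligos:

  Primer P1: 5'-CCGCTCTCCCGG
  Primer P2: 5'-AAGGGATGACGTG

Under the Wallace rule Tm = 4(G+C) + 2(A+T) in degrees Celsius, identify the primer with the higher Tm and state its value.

Primer P1: A+T=2, G+C=10 → Tm = 2(2)+4(10) = 44°C
Primer P2: A+T=6, G+C=7 → Tm = 2(6)+4(7) = 40°C
44°C vs 40°C → primer P1 is higher.

Primer P1, 44°C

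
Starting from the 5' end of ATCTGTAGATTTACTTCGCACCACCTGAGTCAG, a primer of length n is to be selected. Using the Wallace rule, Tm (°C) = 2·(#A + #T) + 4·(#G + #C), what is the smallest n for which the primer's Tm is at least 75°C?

n = 27

First 26 bases: ATCTGTAGATTTACTTCGCACCACCT → Tm = 74°C (< 75°C)
First 27 bases: ATCTGTAGATTTACTTCGCACCACCTG → Tm = 78°C (≥ 75°C)
Each additional base adds 2°C (A/T) or 4°C (G/C), so Tm is non-decreasing in n; n = 27 is the first length to reach 75°C.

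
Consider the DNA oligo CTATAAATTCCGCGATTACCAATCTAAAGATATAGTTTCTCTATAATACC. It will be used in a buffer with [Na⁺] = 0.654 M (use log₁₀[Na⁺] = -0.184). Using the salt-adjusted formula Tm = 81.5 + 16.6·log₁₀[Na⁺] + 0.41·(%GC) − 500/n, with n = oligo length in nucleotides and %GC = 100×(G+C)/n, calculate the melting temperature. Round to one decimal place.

Length n = 50. Scanning the sequence gives T=17, C=11, G=4, A=18.
G+C = 15, so %GC = 15/50 × 100 = 30%
Salt term: 16.6 × (-0.184) = -3.054
GC term: 0.41 × 30 = 12.3; length term: −500/50 = −10
Tm = 81.5 + (-3.054) + 12.3 − 10 = 80.746 → 80.7°C

80.7°C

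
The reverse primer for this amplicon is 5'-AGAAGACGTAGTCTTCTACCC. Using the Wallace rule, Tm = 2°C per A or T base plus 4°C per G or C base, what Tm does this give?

62°C

C=6, A=6, T=5, G=4
AT pairs contribute 11, GC pairs contribute 10.
Tm = 4·10 + 2·11 = 40 + 22 = 62°C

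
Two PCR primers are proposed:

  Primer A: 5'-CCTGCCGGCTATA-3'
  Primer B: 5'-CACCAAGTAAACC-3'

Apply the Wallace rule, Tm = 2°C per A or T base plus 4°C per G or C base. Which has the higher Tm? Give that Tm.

Primer A: A+T=5, G+C=8 → Tm = 2(5)+4(8) = 42°C
Primer B: A+T=7, G+C=6 → Tm = 2(7)+4(6) = 38°C
42°C vs 38°C → primer A is higher.

Primer A, 42°C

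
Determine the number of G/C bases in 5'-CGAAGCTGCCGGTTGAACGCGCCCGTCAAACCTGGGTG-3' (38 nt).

25

Base counts: A=7, G=13, T=6, C=12
Total G or C: 13 + 12 = 25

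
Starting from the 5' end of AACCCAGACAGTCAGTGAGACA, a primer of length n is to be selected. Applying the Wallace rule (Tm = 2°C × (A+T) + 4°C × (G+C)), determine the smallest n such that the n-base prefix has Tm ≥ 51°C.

First 16 bases: AACCCAGACAGTCAGT → Tm = 48°C (< 51°C)
First 17 bases: AACCCAGACAGTCAGTG → Tm = 52°C (≥ 51°C)
Each additional base adds 2°C (A/T) or 4°C (G/C), so Tm is non-decreasing in n; n = 17 is the first length to reach 51°C.

n = 17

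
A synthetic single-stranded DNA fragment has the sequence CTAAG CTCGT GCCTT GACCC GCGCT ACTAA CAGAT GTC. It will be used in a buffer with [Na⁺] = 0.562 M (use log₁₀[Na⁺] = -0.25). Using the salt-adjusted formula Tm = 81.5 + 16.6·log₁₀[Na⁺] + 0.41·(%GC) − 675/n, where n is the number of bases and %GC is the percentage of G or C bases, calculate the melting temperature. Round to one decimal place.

82.2°C

Length n = 38. Counting bases: T=9, A=8, C=13, G=8
G+C = 21, so %GC = 21/38 × 100 = 55.263%
Salt term: 16.6 × (-0.25) = -4.15
GC term: 0.41 × 55.263 = 22.658; length term: −675/38 = −17.763
Tm = 81.5 + (-4.15) + 22.658 − 17.763 = 82.245 → 82.2°C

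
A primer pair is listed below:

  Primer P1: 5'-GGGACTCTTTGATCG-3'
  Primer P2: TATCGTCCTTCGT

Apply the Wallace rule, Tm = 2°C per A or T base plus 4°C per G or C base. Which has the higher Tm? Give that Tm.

Primer P1, 46°C

Primer P1: A+T=7, G+C=8 → Tm = 2(7)+4(8) = 46°C
Primer P2: A+T=7, G+C=6 → Tm = 2(7)+4(6) = 38°C
46°C vs 38°C → primer P1 is higher.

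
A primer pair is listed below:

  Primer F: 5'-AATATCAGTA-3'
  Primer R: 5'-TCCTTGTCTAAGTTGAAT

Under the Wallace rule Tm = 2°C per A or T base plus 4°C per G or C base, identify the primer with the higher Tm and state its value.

Primer R, 48°C

Primer F: A+T=8, G+C=2 → Tm = 2(8)+4(2) = 24°C
Primer R: A+T=12, G+C=6 → Tm = 2(12)+4(6) = 48°C
24°C vs 48°C → primer R is higher.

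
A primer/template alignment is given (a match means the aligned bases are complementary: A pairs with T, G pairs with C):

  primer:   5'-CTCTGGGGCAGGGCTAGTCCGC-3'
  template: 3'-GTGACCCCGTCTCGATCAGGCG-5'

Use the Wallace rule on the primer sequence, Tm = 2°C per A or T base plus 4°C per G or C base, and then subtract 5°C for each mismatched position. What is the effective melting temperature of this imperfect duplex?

Primer base counts: A=2, T=4, G=9, C=7 → A+T=6, G+C=16
Perfect-match Tm = 2(6) + 4(16) = 12 + 64 = 76°C
Mismatches (positions where the bases are not complementary): 2 (at positions 2, 12)
Effective Tm = 76 − 2×5 = 76 − 10 = 66°C

66°C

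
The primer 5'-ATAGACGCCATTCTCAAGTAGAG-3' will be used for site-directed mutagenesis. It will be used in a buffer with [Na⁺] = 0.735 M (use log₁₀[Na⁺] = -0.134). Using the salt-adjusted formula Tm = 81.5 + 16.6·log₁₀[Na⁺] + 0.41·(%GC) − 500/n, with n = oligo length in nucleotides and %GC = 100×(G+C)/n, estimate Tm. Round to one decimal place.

75.4°C

Length n = 23. C=5, A=8, T=5, G=5
G+C = 10, so %GC = 10/23 × 100 = 43.478%
Salt term: 16.6 × (-0.134) = -2.224
GC term: 0.41 × 43.478 = 17.826; length term: −500/23 = −21.739
Tm = 81.5 + (-2.224) + 17.826 − 21.739 = 75.363 → 75.4°C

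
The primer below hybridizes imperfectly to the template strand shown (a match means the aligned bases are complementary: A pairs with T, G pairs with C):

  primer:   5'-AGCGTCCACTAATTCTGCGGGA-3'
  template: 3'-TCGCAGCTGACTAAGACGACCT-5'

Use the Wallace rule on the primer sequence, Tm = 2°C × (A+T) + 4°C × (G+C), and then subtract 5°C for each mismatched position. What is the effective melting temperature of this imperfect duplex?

53°C

Primer base counts: A=5, T=5, G=6, C=6 → A+T=10, G+C=12
Perfect-match Tm = 2(10) + 4(12) = 20 + 48 = 68°C
Mismatches (positions where the bases are not complementary): 3 (at positions 7, 11, 19)
Effective Tm = 68 − 3×5 = 68 − 15 = 53°C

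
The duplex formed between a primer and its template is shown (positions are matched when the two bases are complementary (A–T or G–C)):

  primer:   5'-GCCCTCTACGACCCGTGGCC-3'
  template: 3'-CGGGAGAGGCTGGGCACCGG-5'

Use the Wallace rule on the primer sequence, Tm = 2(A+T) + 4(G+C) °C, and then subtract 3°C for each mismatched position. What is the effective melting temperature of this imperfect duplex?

Primer base counts: A=2, T=3, G=5, C=10 → A+T=5, G+C=15
Perfect-match Tm = 2(5) + 4(15) = 10 + 60 = 70°C
Mismatches (positions where the bases are not complementary): 1 (at position 8)
Effective Tm = 70 − 1×3 = 70 − 3 = 67°C

67°C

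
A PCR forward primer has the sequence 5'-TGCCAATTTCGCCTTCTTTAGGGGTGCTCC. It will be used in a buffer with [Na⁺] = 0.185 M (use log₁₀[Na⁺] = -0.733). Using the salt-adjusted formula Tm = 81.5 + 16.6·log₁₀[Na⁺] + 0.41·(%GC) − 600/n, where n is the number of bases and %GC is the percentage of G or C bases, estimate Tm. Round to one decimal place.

71.2°C

Length n = 30. G=7, C=9, T=11, A=3
G+C = 16, so %GC = 16/30 × 100 = 53.333%
Salt term: 16.6 × (-0.733) = -12.168
GC term: 0.41 × 53.333 = 21.867; length term: −600/30 = −20
Tm = 81.5 + (-12.168) + 21.867 − 20 = 71.199 → 71.2°C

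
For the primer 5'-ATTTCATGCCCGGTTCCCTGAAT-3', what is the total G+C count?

11

Scanning the sequence gives A=4, T=8, C=7, G=4.
Total G or C: 4 + 7 = 11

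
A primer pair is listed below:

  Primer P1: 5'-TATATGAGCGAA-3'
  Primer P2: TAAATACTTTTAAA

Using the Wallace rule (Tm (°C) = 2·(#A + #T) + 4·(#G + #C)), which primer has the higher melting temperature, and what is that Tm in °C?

Primer P1: A+T=8, G+C=4 → Tm = 2(8)+4(4) = 32°C
Primer P2: A+T=13, G+C=1 → Tm = 2(13)+4(1) = 30°C
32°C vs 30°C → primer P1 is higher.

Primer P1, 32°C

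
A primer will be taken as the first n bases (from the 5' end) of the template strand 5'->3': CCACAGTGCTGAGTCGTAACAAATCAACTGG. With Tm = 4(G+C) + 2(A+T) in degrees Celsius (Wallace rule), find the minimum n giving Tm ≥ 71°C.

First 24 bases: CCACAGTGCTGAGTCGTAACAAAT → Tm = 70°C (< 71°C)
First 25 bases: CCACAGTGCTGAGTCGTAACAAATC → Tm = 74°C (≥ 71°C)
Each additional base adds 2°C (A/T) or 4°C (G/C), so Tm is non-decreasing in n; n = 25 is the first length to reach 71°C.

n = 25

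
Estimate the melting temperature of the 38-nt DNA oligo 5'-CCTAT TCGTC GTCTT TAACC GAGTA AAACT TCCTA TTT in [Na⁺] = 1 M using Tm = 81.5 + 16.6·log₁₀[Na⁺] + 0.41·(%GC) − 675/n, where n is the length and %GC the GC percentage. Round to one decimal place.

Length n = 38. Scanning the sequence gives C=10, T=15, G=4, A=9.
G+C = 14, so %GC = 14/38 × 100 = 36.842%
Salt term: 16.6 × (0) = 0
GC term: 0.41 × 36.842 = 15.105; length term: −675/38 = −17.763
Tm = 81.5 + (0) + 15.105 − 17.763 = 78.842 → 78.8°C

78.8°C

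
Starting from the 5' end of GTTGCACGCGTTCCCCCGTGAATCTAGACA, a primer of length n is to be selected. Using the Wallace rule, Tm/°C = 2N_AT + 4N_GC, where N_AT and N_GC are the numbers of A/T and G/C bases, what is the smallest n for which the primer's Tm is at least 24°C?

First 7 bases: GTTGCAC → Tm = 22°C (< 24°C)
First 8 bases: GTTGCACG → Tm = 26°C (≥ 24°C)
Since every base adds ≥2°C, Tm only increases with n, so the threshold is first crossed at n = 8.

n = 8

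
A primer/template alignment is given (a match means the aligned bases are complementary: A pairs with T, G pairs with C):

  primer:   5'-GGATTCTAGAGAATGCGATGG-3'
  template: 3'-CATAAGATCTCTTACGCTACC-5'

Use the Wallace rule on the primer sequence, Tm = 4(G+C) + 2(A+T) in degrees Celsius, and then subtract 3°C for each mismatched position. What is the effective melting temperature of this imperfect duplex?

59°C

Primer base counts: A=6, T=5, G=8, C=2 → A+T=11, G+C=10
Perfect-match Tm = 2(11) + 4(10) = 22 + 40 = 62°C
Mismatches (positions where the bases are not complementary): 1 (at position 2)
Effective Tm = 62 − 1×3 = 62 − 3 = 59°C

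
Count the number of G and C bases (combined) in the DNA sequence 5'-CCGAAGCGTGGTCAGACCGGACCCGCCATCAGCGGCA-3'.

26

Base counts: G=12, A=8, C=14, T=3
Total G or C: 12 + 14 = 26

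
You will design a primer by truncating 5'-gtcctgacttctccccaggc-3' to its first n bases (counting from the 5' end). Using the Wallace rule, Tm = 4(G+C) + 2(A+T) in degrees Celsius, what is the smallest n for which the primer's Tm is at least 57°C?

n = 18

First 17 bases: GTCCTGACTTCTCCCCA → Tm = 54°C (< 57°C)
First 18 bases: GTCCTGACTTCTCCCCAG → Tm = 58°C (≥ 57°C)
Each additional base adds 2°C (A/T) or 4°C (G/C), so Tm is non-decreasing in n; n = 18 is the first length to reach 57°C.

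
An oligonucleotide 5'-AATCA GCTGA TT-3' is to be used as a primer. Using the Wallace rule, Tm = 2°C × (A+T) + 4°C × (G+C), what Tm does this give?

Scanning the sequence gives A=4, C=2, T=4, G=2.
A+T = 8, G+C = 4
Tm = 2×8 + 4×4 = 32°C

32°C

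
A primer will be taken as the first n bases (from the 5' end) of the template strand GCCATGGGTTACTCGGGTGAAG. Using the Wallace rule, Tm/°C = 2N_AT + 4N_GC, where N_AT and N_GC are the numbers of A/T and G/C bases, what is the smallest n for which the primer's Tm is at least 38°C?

First 11 bases: GCCATGGGTTA → Tm = 34°C (< 38°C)
First 12 bases: GCCATGGGTTAC → Tm = 38°C (≥ 38°C)
Since every base adds ≥2°C, Tm only increases with n, so the threshold is first crossed at n = 12.

n = 12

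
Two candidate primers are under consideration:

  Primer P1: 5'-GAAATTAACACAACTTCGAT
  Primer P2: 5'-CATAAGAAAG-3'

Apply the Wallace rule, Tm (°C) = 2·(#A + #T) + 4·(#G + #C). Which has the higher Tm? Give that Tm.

Primer P1, 52°C

Primer P1: A+T=14, G+C=6 → Tm = 2(14)+4(6) = 52°C
Primer P2: A+T=7, G+C=3 → Tm = 2(7)+4(3) = 26°C
52°C vs 26°C → primer P1 is higher.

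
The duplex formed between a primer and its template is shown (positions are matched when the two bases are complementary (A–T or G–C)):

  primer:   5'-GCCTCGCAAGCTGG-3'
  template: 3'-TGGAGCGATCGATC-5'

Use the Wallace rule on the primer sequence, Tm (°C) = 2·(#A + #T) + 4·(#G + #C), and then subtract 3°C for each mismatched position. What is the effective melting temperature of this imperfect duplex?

39°C

Primer base counts: A=2, T=2, G=5, C=5 → A+T=4, G+C=10
Perfect-match Tm = 2(4) + 4(10) = 8 + 40 = 48°C
Mismatches (positions where the bases are not complementary): 3 (at positions 1, 8, 13)
Effective Tm = 48 − 3×3 = 48 − 9 = 39°C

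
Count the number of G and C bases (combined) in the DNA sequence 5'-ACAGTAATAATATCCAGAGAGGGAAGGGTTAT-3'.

Base counts: G=9, C=3, T=7, A=13
G+C = 9 + 3 = 12

12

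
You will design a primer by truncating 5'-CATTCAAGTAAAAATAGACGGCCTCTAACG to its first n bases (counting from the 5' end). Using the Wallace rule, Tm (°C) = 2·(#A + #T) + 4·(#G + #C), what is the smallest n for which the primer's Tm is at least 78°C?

First 28 bases: CATTCAAGTAAAAATAGACGGCCTCTAA → Tm = 76°C (< 78°C)
First 29 bases: CATTCAAGTAAAAATAGACGGCCTCTAAC → Tm = 80°C (≥ 78°C)
Each additional base adds 2°C (A/T) or 4°C (G/C), so Tm is non-decreasing in n; n = 29 is the first length to reach 78°C.

n = 29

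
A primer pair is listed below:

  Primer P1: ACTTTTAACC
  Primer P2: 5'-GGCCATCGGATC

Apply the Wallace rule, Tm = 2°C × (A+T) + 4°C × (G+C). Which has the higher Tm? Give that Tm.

Primer P1: A+T=7, G+C=3 → Tm = 2(7)+4(3) = 26°C
Primer P2: A+T=4, G+C=8 → Tm = 2(4)+4(8) = 40°C
26°C vs 40°C → primer P2 is higher.

Primer P2, 40°C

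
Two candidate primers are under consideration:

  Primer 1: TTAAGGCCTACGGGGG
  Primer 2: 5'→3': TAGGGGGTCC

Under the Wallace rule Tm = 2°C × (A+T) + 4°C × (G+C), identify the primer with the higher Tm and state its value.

Primer 1: A+T=6, G+C=10 → Tm = 2(6)+4(10) = 52°C
Primer 2: A+T=3, G+C=7 → Tm = 2(3)+4(7) = 34°C
52°C vs 34°C → primer 1 is higher.

Primer 1, 52°C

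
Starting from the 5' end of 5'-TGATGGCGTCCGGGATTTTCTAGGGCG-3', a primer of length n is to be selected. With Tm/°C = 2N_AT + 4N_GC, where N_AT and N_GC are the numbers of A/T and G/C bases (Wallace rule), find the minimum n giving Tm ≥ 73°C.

First 23 bases: TGATGGCGTCCGGGATTTTCTAG → Tm = 70°C (< 73°C)
First 24 bases: TGATGGCGTCCGGGATTTTCTAGG → Tm = 74°C (≥ 73°C)
Each additional base adds 2°C (A/T) or 4°C (G/C), so Tm is non-decreasing in n; n = 24 is the first length to reach 73°C.

n = 24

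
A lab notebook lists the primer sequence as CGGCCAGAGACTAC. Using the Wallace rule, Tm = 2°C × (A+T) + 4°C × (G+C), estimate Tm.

Scanning the sequence gives G=4, C=5, T=1, A=4.
AT pairs contribute 5, GC pairs contribute 9.
Tm = 2×5 + 4×9 = 46°C

46°C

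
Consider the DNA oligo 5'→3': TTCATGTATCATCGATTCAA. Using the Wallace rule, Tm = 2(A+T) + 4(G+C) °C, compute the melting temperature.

C=4, G=2, T=8, A=6
So N_AT = 14 and N_GC = 6.
Tm = 4·6 + 2·14 = 24 + 28 = 52°C

52°C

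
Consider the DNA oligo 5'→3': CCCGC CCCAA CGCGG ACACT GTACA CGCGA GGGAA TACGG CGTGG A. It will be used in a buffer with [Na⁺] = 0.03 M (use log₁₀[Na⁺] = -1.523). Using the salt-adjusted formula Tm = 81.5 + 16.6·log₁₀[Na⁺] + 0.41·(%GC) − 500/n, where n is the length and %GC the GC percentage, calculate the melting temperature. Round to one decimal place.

73.0°C

Length n = 46. Base counts: A=11, C=16, G=15, T=4
G+C = 31, so %GC = 31/46 × 100 = 67.391%
Salt term: 16.6 × (-1.523) = -25.282
GC term: 0.41 × 67.391 = 27.63; length term: −500/46 = −10.87
Tm = 81.5 + (-25.282) + 27.63 − 10.87 = 72.978 → 73.0°C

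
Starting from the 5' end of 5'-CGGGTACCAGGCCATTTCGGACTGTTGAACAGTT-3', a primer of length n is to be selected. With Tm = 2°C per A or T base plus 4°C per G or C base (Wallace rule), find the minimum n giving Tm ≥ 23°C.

n = 7

First 6 bases: CGGGTA → Tm = 20°C (< 23°C)
First 7 bases: CGGGTAC → Tm = 24°C (≥ 23°C)
Each additional base adds 2°C (A/T) or 4°C (G/C), so Tm is non-decreasing in n; n = 7 is the first length to reach 23°C.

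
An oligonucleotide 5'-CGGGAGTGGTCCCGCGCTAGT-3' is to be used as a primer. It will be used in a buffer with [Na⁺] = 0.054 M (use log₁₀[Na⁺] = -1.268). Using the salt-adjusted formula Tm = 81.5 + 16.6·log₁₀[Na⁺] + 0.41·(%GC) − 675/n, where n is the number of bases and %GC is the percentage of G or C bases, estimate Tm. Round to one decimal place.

57.6°C

Length n = 21. Scanning the sequence gives C=6, G=9, A=2, T=4.
G+C = 15, so %GC = 15/21 × 100 = 71.429%
Salt term: 16.6 × (-1.268) = -21.049
GC term: 0.41 × 71.429 = 29.286; length term: −675/21 = −32.143
Tm = 81.5 + (-21.049) + 29.286 − 32.143 = 57.594 → 57.6°C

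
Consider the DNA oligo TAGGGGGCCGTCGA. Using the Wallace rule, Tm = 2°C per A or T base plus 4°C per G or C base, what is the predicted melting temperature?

Base counts: A=2, C=3, G=7, T=2
A+T = 4, G+C = 10
Tm = 2(4) + 4(10) = 8 + 40 = 48°C

48°C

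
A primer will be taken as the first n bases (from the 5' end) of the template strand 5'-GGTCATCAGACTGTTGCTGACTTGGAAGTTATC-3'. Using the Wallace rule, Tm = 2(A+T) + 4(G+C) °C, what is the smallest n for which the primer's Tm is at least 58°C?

n = 19

First 18 bases: GGTCATCAGACTGTTGCT → Tm = 54°C (< 58°C)
First 19 bases: GGTCATCAGACTGTTGCTG → Tm = 58°C (≥ 58°C)
Each additional base adds 2°C (A/T) or 4°C (G/C), so Tm is non-decreasing in n; n = 19 is the first length to reach 58°C.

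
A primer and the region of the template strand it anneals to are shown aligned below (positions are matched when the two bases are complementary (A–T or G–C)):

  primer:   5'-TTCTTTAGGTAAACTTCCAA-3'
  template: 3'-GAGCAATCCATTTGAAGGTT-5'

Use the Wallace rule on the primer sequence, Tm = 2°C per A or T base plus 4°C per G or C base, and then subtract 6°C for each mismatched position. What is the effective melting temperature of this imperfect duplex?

Primer base counts: A=6, T=8, G=2, C=4 → A+T=14, G+C=6
Perfect-match Tm = 2(14) + 4(6) = 28 + 24 = 52°C
Mismatches (positions where the bases are not complementary): 2 (at positions 1, 4)
Effective Tm = 52 − 2×6 = 52 − 12 = 40°C

40°C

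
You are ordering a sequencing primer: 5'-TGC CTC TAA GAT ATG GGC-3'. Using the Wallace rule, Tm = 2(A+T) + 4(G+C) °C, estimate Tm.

Counting bases: A=4, G=5, T=5, C=4
AT pairs contribute 9, GC pairs contribute 9.
Tm = 4·9 + 2·9 = 36 + 18 = 54°C

54°C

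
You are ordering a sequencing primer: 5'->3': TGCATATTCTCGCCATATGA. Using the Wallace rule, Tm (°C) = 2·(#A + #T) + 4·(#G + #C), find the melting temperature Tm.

Counting bases: C=5, G=3, A=5, T=7
So N_AT = 12 and N_GC = 8.
Tm = 4·8 + 2·12 = 32 + 24 = 56°C

56°C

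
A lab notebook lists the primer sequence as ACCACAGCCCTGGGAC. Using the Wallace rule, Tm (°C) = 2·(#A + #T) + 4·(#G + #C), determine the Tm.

54°C

Counting bases: A=4, G=4, T=1, C=7
A+T = 5, G+C = 11
Tm = 2(5) + 4(11) = 10 + 44 = 54°C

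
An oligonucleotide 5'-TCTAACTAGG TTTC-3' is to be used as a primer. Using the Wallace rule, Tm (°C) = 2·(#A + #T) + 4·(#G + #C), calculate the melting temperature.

Base counts: G=2, A=3, T=6, C=3
A+T = 9, G+C = 5
Tm = 4·5 + 2·9 = 20 + 18 = 38°C

38°C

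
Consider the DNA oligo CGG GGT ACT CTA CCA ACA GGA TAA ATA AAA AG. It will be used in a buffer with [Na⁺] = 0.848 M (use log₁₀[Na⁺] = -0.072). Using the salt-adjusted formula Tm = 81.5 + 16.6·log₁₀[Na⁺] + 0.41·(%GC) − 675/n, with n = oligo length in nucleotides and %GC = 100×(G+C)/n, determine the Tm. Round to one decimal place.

75.9°C

Length n = 32. Base counts: T=5, C=6, G=7, A=14
G+C = 13, so %GC = 13/32 × 100 = 40.625%
Salt term: 16.6 × (-0.072) = -1.195
GC term: 0.41 × 40.625 = 16.656; length term: −675/32 = −21.094
Tm = 81.5 + (-1.195) + 16.656 − 21.094 = 75.867 → 75.9°C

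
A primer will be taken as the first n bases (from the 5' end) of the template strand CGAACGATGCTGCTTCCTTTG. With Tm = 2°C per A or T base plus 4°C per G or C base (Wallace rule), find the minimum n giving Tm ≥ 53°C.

n = 17

First 16 bases: CGAACGATGCTGCTTC → Tm = 50°C (< 53°C)
First 17 bases: CGAACGATGCTGCTTCC → Tm = 54°C (≥ 53°C)
Each additional base adds 2°C (A/T) or 4°C (G/C), so Tm is non-decreasing in n; n = 17 is the first length to reach 53°C.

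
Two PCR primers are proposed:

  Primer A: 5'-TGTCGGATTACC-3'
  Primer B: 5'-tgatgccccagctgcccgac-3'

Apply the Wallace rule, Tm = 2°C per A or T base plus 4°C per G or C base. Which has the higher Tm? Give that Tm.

Primer A: A+T=6, G+C=6 → Tm = 2(6)+4(6) = 36°C
Primer B: A+T=6, G+C=14 → Tm = 2(6)+4(14) = 68°C
36°C vs 68°C → primer B is higher.

Primer B, 68°C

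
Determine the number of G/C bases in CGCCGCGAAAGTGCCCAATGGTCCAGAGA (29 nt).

18

T=3, C=9, G=9, A=8
Total G or C: 9 + 9 = 18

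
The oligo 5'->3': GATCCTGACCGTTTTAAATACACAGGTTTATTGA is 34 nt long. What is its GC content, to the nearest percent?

35%

A=10, G=6, T=12, C=6
G+C = 6 + 6 = 12 out of 34 bases
%GC = 12/34 × 100 = 35.29% ≈ 35%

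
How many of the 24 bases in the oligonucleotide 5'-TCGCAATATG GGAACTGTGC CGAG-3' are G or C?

13

Base counts: A=6, T=5, C=5, G=8
Total G or C: 8 + 5 = 13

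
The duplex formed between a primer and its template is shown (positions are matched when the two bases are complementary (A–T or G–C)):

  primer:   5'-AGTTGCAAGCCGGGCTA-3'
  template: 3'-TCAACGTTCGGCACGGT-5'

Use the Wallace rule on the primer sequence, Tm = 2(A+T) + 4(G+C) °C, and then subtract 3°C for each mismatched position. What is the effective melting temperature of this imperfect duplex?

48°C

Primer base counts: A=4, T=3, G=6, C=4 → A+T=7, G+C=10
Perfect-match Tm = 2(7) + 4(10) = 14 + 40 = 54°C
Mismatches (positions where the bases are not complementary): 2 (at positions 13, 16)
Effective Tm = 54 − 2×3 = 54 − 6 = 48°C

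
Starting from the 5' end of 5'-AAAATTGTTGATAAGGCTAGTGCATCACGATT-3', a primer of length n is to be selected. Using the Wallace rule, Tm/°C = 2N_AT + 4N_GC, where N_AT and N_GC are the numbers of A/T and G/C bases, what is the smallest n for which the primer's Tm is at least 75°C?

n = 28

First 27 bases: AAAATTGTTGATAAGGCTAGTGCATCA → Tm = 72°C (< 75°C)
First 28 bases: AAAATTGTTGATAAGGCTAGTGCATCAC → Tm = 76°C (≥ 75°C)
Since every base adds ≥2°C, Tm only increases with n, so the threshold is first crossed at n = 28.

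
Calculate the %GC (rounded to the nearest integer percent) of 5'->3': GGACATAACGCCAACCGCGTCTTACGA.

G=6, C=9, A=8, T=4
G+C = 6 + 9 = 15 out of 27 bases
%GC = 15/27 × 100 = 55.56% ≈ 56%

56%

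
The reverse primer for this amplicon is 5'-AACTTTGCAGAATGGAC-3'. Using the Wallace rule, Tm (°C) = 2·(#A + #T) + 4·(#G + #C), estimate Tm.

C=3, G=4, A=6, T=4
A+T = 10, G+C = 7
Tm = 2(10) + 4(7) = 20 + 28 = 48°C

48°C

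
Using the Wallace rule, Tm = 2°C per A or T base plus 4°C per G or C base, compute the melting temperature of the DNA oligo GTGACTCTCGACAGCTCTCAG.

G=5, C=7, A=4, T=5
So N_AT = 9 and N_GC = 12.
Tm = 2(9) + 4(12) = 18 + 48 = 66°C

66°C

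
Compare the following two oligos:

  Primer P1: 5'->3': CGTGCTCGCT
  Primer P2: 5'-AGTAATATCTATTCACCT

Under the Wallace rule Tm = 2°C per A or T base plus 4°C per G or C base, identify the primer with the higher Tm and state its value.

Primer P2, 46°C

Primer P1: A+T=3, G+C=7 → Tm = 2(3)+4(7) = 34°C
Primer P2: A+T=13, G+C=5 → Tm = 2(13)+4(5) = 46°C
34°C vs 46°C → primer P2 is higher.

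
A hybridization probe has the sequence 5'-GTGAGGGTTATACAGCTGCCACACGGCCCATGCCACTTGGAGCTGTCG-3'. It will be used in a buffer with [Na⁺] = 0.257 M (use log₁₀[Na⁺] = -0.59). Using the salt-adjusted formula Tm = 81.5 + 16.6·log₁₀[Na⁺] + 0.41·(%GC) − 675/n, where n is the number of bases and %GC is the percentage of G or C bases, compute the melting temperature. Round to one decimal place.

Length n = 48. Scanning the sequence gives A=9, C=14, T=10, G=15.
G+C = 29, so %GC = 29/48 × 100 = 60.417%
Salt term: 16.6 × (-0.59) = -9.794
GC term: 0.41 × 60.417 = 24.771; length term: −675/48 = −14.062
Tm = 81.5 + (-9.794) + 24.771 − 14.062 = 82.415 → 82.4°C

82.4°C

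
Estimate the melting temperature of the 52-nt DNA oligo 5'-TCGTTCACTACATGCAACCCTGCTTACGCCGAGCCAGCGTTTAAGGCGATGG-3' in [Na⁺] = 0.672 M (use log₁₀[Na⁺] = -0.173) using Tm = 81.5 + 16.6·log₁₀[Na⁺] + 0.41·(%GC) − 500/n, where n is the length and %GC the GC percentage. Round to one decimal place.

91.9°C

Length n = 52. Scanning the sequence gives G=13, C=16, T=12, A=11.
G+C = 29, so %GC = 29/52 × 100 = 55.769%
Salt term: 16.6 × (-0.173) = -2.872
GC term: 0.41 × 55.769 = 22.865; length term: −500/52 = −9.615
Tm = 81.5 + (-2.872) + 22.865 − 9.615 = 91.878 → 91.9°C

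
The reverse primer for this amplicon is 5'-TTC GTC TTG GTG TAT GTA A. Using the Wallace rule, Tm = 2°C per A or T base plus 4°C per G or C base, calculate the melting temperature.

52°C

Scanning the sequence gives C=2, G=5, T=9, A=3.
AT pairs contribute 12, GC pairs contribute 7.
Tm = 2×12 + 4×7 = 52°C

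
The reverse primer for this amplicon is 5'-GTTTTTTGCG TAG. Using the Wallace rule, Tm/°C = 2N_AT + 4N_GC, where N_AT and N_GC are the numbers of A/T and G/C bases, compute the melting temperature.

Counting bases: A=1, C=1, G=4, T=7
A+T = 8, G+C = 5
Tm = 2×8 + 4×5 = 36°C

36°C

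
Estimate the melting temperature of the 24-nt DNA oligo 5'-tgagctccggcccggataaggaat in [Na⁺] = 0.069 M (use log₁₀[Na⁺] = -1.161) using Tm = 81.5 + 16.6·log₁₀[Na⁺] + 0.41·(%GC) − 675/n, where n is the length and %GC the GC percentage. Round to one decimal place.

Length n = 24. Base counts: A=6, G=8, T=4, C=6
G+C = 14, so %GC = 14/24 × 100 = 58.333%
Salt term: 16.6 × (-1.161) = -19.273
GC term: 0.41 × 58.333 = 23.917; length term: −675/24 = −28.125
Tm = 81.5 + (-19.273) + 23.917 − 28.125 = 58.019 → 58.0°C

58.0°C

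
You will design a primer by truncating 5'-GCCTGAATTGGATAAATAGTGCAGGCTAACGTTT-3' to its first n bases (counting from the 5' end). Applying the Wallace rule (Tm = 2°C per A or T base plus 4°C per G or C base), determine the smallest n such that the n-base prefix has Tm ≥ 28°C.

n = 10

First 9 bases: GCCTGAATT → Tm = 26°C (< 28°C)
First 10 bases: GCCTGAATTG → Tm = 30°C (≥ 28°C)
Each additional base adds 2°C (A/T) or 4°C (G/C), so Tm is non-decreasing in n; n = 10 is the first length to reach 28°C.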